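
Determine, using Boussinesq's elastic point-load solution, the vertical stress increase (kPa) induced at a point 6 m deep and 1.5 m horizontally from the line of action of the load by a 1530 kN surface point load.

Δσ_z ≈ 17.4 kPa

Boussinesq vertical stress below a point load on an elastic half-space:
Δσ_z = 3P/(2πz²) · [1 + (r/z)²]^(−5/2)
r/z = 1.5/6 = 0.25; [1+(r/z)²]^(−5/2) = 0.85936.
Δσ_z = 3×1530/(2π×6²) × 0.85936 = 20.292 × 0.85936 = 17.44 kPa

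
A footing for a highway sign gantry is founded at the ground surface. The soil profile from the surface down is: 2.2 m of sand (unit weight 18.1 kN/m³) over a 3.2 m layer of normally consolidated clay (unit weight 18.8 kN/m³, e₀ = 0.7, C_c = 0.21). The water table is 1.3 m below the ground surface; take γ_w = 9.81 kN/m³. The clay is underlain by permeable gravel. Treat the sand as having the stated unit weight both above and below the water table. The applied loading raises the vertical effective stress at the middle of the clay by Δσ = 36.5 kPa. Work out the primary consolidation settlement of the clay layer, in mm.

Mid-depth of clay below the ground surface: z = 2.2 + 3.2/2 = 3.8 m.
Total vertical stress at mid-clay: σ_v = 18.1×2.2 + 18.8×1.6 = 69.9 kPa.
Pore pressure: u = 9.81×(3.8 − 1.3) = 24.525 kPa.
Initial effective stress: σ'_0 = σ_v − u = 69.9 − 24.525 = 45.375 kPa.
Final effective stress: σ'_f = σ'_0 + Δσ = 45.375 + 36.5 = 81.875 kPa.
Normally consolidated clay, so the full stress increment lies on the virgin compression line:
S_c = C_c·H/(1+e₀)·log₁₀(σ'_f/σ'_0) = 0.21×3.2/(1+0.7)×log₁₀(81.875/45.375)
    = 0.39529 × 0.25633 = 0.1013 m

S_c ≈ 101 mm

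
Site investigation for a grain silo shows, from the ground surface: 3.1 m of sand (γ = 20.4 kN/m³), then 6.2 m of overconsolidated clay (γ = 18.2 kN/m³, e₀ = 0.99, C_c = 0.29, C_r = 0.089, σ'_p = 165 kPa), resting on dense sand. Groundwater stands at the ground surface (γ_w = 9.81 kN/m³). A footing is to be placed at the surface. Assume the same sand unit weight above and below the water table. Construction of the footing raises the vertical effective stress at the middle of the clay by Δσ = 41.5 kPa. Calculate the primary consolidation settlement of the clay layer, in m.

Mid-depth of clay below the ground surface: z = 3.1 + 6.2/2 = 6.2 m.
Total vertical stress at mid-clay: σ_v = 20.4×3.1 + 18.2×3.1 = 119.66 kPa.
Pore pressure: u = 9.81×(6.2 − 0) = 60.822 kPa.
Initial effective stress: σ'_0 = σ_v − u = 119.66 − 60.822 = 58.838 kPa.
Final effective stress: σ'_f = 58.838 + 41.5 = 100.34 kPa.
σ'_f = 100.34 ≤ σ'_p = 165 kPa, so the clay remains overconsolidated and only the recompression index applies:
S_c = C_r·H/(1+e₀)·log₁₀(σ'_f/σ'_0) = 0.089×6.2/1.99×log₁₀(100.34/58.838)
    = 0.27729 × 0.23182 = 0.06428 m

S_c ≈ 0.0643 m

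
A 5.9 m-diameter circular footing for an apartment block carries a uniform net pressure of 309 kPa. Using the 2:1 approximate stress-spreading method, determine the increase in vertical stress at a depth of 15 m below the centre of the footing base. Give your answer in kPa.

By the 2:1 method the load spreads at 1 horizontal : 2 vertical, so at depth z the loaded area has grown by z in each plan dimension:
Δσ ≈ qD²/(D+z)² = 309×5.9²/(5.9+15)² = 24.625 kPa

Δσ_z ≈ 24.6 kPa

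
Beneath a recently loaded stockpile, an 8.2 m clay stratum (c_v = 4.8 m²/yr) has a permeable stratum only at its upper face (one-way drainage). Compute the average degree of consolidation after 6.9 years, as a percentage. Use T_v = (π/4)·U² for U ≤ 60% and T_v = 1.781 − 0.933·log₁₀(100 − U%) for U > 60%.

Drainage path length: H_d = H = 8.2 m (single drainage).
T_v = c_v·t/H_d² = 4.8×6.9/8.2² = 0.49256.
T_v = 0.49256 corresponds to the U > 60% branch:
U = 1 − 10^((1.781 − T_v)/0.933)/100 = 0.7596

U ≈ 76 %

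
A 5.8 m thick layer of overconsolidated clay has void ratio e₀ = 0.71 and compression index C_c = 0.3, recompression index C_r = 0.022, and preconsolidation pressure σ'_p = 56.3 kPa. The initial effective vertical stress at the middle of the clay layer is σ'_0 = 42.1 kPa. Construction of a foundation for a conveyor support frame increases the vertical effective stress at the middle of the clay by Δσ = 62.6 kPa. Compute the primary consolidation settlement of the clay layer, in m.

Final effective stress: σ'_f = 42.1 + 62.6 = 104.7 kPa.
σ'_f = 104.7 > σ'_p = 56.3 kPa, so the stress path crosses the preconsolidation pressure — recompression up to σ'_p, then virgin compression beyond:
S_c = H/(1+e₀)·[C_r·log₁₀(σ'_p/σ'_0) + C_c·log₁₀(σ'_f/σ'_p)]
    = 5.8/1.71 × [0.022×log₁₀(56.3/42.1) + 0.3×log₁₀(104.7/56.3)]
    = 3.3918 × [0.002777 + 0.080831] = 0.2836 m

S_c ≈ 0.284 m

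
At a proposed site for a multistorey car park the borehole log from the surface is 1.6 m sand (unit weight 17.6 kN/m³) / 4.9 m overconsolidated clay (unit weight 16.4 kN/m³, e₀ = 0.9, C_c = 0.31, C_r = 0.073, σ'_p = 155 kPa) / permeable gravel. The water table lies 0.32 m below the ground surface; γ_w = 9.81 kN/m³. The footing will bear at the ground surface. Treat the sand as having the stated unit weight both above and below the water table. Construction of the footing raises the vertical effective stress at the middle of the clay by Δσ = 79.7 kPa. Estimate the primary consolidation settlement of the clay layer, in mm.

S_c ≈ 103 mm

Mid-depth of clay below the ground surface: z = 1.6 + 4.9/2 = 4.05 m.
Total vertical stress at mid-clay: σ_v = 17.6×1.6 + 16.4×2.45 = 68.34 kPa.
Pore pressure: u = 9.81×(4.05 − 0.32) = 36.591 kPa.
Initial effective stress: σ'_0 = σ_v − u = 68.34 − 36.591 = 31.749 kPa.
Final effective stress: σ'_f = 31.749 + 79.7 = 111.45 kPa.
σ'_f = 111.45 ≤ σ'_p = 155 kPa, so the clay remains overconsolidated and only the recompression index applies:
S_c = C_r·H/(1+e₀)·log₁₀(σ'_f/σ'_0) = 0.073×4.9/1.9×log₁₀(111.45/31.749)
    = 0.18826 × 0.54535 = 0.1027 m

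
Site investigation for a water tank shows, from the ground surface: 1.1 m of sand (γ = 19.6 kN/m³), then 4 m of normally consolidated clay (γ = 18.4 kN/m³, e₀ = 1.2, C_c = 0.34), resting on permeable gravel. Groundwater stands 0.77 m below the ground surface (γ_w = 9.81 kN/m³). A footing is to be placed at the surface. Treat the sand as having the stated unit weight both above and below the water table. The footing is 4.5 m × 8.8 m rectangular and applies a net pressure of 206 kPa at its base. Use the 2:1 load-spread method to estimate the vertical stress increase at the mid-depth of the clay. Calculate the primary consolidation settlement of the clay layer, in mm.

S_c ≈ 339 mm

Mid-depth of clay below the ground surface: z = 1.1 + 4/2 = 3.1 m.
Total vertical stress at mid-clay: σ_v = 19.6×1.1 + 18.4×2 = 58.36 kPa.
Pore pressure: u = 9.81×(3.1 − 0.77) = 22.857 kPa.
Initial effective stress: σ'_0 = σ_v − u = 58.36 − 22.857 = 35.503 kPa.
Stress increase at mid-clay by the 2:1 spreading method:
Δσ = qBL/((B+z)(L+z)) = 206×4.5×8.8/((4.5+3.1)(8.8+3.1)) = 90.199 kPa
Final effective stress: σ'_f = σ'_0 + Δσ = 35.503 + 90.199 = 125.7 kPa.
Normally consolidated clay, so the full stress increment lies on the virgin compression line:
S_c = C_c·H/(1+e₀)·log₁₀(σ'_f/σ'_0) = 0.34×4/(1+1.2)×log₁₀(125.7/35.503)
    = 0.61818 × 0.54907 = 0.3394 m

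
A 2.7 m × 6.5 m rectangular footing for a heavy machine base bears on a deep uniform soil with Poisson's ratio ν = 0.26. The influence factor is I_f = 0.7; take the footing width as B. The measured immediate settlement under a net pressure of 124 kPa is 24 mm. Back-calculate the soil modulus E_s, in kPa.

E_s ≈ 9100 kPa

S_e = q·B·(1−ν²)/E_s · I_f  ⇒  E_s = q·B·(1−ν²)·I_f / S_e.
E_s = 124 × 2.7 × 0.9324 × 0.7 / 0.024 = 9105 kPa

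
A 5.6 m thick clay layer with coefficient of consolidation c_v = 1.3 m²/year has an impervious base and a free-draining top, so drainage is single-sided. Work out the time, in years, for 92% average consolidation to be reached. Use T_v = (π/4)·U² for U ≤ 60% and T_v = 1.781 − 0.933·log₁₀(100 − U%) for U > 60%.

t ≈ 22.6 years

Drainage path length: H_d = H = 5.6 m (single drainage).
U > 60%: T_v = 1.781 − 0.933·log₁₀(100 − 92) = 0.93842.
t = T_v·H_d²/c_v = 0.93842×5.6²/1.3 = 22.64 years.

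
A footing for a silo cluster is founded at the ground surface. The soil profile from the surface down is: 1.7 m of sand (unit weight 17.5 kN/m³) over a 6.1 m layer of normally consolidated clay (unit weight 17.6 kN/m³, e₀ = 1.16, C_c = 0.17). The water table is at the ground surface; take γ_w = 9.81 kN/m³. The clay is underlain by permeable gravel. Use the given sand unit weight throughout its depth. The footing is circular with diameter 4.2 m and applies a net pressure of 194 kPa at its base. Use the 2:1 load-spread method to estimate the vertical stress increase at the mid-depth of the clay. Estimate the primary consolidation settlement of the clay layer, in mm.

Mid-depth of clay below the ground surface: z = 1.7 + 6.1/2 = 4.75 m.
Total vertical stress at mid-clay: σ_v = 17.5×1.7 + 17.6×3.05 = 83.43 kPa.
Pore pressure: u = 9.81×(4.75 − 0) = 46.598 kPa.
Initial effective stress: σ'_0 = σ_v − u = 83.43 − 46.598 = 36.832 kPa.
Stress increase at mid-clay by the 2:1 spreading method:
Δσ ≈ qD²/(D+z)² = 194×4.2²/(4.2+4.75)² = 42.722 kPa
Final effective stress: σ'_f = σ'_0 + Δσ = 36.832 + 42.722 = 79.554 kPa.
Normally consolidated clay, so the full stress increment lies on the virgin compression line:
S_c = C_c·H/(1+e₀)·log₁₀(σ'_f/σ'_0) = 0.17×6.1/(1+1.16)×log₁₀(79.554/36.832)
    = 0.48009 × 0.33444 = 0.1606 m

S_c ≈ 161 mm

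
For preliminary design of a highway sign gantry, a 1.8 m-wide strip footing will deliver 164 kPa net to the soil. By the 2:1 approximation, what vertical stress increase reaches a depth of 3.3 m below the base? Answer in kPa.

Δσ_z ≈ 57.9 kPa

By the 2:1 method the load spreads at 1 horizontal : 2 vertical, so at depth z the loaded area has grown by z in each plan dimension:
Δσ = qB/(B+z) = 164×1.8/(1.8+3.3) = 57.882 kPa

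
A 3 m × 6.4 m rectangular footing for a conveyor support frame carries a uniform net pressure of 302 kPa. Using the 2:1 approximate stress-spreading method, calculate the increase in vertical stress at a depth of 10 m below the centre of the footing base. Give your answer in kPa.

Δσ_z ≈ 27.2 kPa

By the 2:1 method the load spreads at 1 horizontal : 2 vertical, so at depth z the loaded area has grown by z in each plan dimension:
Δσ = qBL/((B+z)(L+z)) = 302×3×6.4/((3+10)(6.4+10)) = 27.197 kPa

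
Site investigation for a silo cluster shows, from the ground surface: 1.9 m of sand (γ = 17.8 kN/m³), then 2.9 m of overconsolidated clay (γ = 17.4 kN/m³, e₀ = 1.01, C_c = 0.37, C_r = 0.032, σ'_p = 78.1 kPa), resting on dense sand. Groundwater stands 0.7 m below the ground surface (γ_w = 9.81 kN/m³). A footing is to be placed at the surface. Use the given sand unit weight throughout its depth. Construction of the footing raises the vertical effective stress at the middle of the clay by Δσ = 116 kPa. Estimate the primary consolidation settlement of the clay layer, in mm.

S_c ≈ 167 mm

Mid-depth of clay below the ground surface: z = 1.9 + 2.9/2 = 3.35 m.
Total vertical stress at mid-clay: σ_v = 17.8×1.9 + 17.4×1.45 = 59.05 kPa.
Pore pressure: u = 9.81×(3.35 − 0.7) = 25.997 kPa.
Initial effective stress: σ'_0 = σ_v − u = 59.05 − 25.997 = 33.053 kPa.
Final effective stress: σ'_f = 33.053 + 116 = 149.05 kPa.
σ'_f = 149.05 > σ'_p = 78.1 kPa, so the stress path crosses the preconsolidation pressure — recompression up to σ'_p, then virgin compression beyond:
S_c = H/(1+e₀)·[C_r·log₁₀(σ'_p/σ'_0) + C_c·log₁₀(σ'_f/σ'_p)]
    = 2.9/2.01 × [0.032×log₁₀(78.1/33.053) + 0.37×log₁₀(149.05/78.1)]
    = 1.4428 × [0.01195 + 0.10385] = 0.1671 m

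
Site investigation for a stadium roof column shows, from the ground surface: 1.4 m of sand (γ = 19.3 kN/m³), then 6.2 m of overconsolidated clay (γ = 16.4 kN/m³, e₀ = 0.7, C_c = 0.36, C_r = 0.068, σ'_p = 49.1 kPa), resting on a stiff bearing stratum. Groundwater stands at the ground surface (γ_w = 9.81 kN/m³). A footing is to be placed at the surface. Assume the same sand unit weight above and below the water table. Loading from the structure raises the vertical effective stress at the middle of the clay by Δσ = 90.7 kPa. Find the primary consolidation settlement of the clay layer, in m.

S_c ≈ 0.571 m

Mid-depth of clay below the ground surface: z = 1.4 + 6.2/2 = 4.5 m.
Total vertical stress at mid-clay: σ_v = 19.3×1.4 + 16.4×3.1 = 77.86 kPa.
Pore pressure: u = 9.81×(4.5 − 0) = 44.145 kPa.
Initial effective stress: σ'_0 = σ_v − u = 77.86 − 44.145 = 33.715 kPa.
Final effective stress: σ'_f = 33.715 + 90.7 = 124.42 kPa.
σ'_f = 124.42 > σ'_p = 49.1 kPa, so the stress path crosses the preconsolidation pressure — recompression up to σ'_p, then virgin compression beyond:
S_c = H/(1+e₀)·[C_r·log₁₀(σ'_p/σ'_0) + C_c·log₁₀(σ'_f/σ'_p)]
    = 6.2/1.7 × [0.068×log₁₀(49.1/33.715) + 0.36×log₁₀(124.42/49.1)]
    = 3.6471 × [0.011102 + 0.14537] = 0.5707 m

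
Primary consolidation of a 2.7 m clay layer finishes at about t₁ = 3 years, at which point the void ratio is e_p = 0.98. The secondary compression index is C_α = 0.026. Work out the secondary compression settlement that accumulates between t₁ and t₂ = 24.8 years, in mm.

Secondary compression: S_s = C_α·H/(1+e_p)·log₁₀(t₂/t₁)
S_s = 0.026×2.7/(1+0.98)×log₁₀(24.8/3)
    = 0.03545 × 0.9173 = 0.03252 m

S_s ≈ 32.5 mm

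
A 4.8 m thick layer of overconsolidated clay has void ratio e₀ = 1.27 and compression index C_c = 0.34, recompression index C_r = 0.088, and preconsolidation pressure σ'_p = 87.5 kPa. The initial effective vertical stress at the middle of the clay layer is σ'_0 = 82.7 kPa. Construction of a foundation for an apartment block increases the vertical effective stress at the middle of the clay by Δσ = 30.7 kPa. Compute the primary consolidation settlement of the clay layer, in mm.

Final effective stress: σ'_f = 82.7 + 30.7 = 113.4 kPa.
σ'_f = 113.4 > σ'_p = 87.5 kPa, so the stress path crosses the preconsolidation pressure — recompression up to σ'_p, then virgin compression beyond:
S_c = H/(1+e₀)·[C_r·log₁₀(σ'_p/σ'_0) + C_c·log₁₀(σ'_f/σ'_p)]
    = 4.8/2.27 × [0.088×log₁₀(87.5/82.7) + 0.34×log₁₀(113.4/87.5)]
    = 2.1145 × [0.0021562 + 0.038286] = 0.08552 m

S_c ≈ 85.5 mm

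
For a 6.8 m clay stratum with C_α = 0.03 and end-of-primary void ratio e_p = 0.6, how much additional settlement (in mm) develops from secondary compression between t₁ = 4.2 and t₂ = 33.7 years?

S_s ≈ 115 mm

Secondary compression: S_s = C_α·H/(1+e_p)·log₁₀(t₂/t₁)
S_s = 0.03×6.8/(1+0.6)×log₁₀(33.7/4.2)
    = 0.1275 × 0.9044 = 0.1153 m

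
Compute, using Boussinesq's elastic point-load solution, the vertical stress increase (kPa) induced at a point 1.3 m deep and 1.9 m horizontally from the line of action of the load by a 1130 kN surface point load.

Δσ_z ≈ 18.3 kPa

Boussinesq vertical stress below a point load on an elastic half-space:
Δσ_z = 3P/(2πz²) · [1 + (r/z)²]^(−5/2)
r/z = 1.9/1.3 = 1.4615; [1+(r/z)²]^(−5/2) = 0.057415.
Δσ_z = 3×1130/(2π×1.3²) × 0.057415 = 319.25 × 0.057415 = 18.33 kPa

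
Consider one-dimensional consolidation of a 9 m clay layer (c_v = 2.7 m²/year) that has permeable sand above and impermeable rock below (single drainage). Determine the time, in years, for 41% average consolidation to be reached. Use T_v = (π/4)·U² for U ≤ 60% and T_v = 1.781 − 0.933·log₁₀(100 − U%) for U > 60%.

t ≈ 3.96 years

Drainage path length: H_d = H = 9 m (single drainage).
U ≤ 60%: T_v = (π/4)·U² = (π/4)×0.41² = 0.13203.
t = T_v·H_d²/c_v = 0.13203×9²/2.7 = 3.961 years.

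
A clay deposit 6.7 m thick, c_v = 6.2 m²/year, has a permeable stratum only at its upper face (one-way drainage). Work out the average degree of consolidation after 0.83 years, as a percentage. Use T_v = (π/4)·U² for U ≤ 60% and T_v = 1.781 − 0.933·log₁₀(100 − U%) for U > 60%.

U ≈ 38.2 %

Drainage path length: H_d = H = 6.7 m (single drainage).
T_v = c_v·t/H_d² = 6.2×0.83/6.7² = 0.11464.
T_v = 0.11464 corresponds to the U ≤ 60% branch:
U = √(4T_v/π) = 0.3821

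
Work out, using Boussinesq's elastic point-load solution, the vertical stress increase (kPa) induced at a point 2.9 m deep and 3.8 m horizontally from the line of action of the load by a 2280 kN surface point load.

Boussinesq vertical stress below a point load on an elastic half-space:
Δσ_z = 3P/(2πz²) · [1 + (r/z)²]^(−5/2)
r/z = 3.8/2.9 = 1.3103; [1+(r/z)²]^(−5/2) = 0.082182.
Δσ_z = 3×2280/(2π×2.9²) × 0.082182 = 129.44 × 0.082182 = 10.64 kPa

Δσ_z ≈ 10.6 kPa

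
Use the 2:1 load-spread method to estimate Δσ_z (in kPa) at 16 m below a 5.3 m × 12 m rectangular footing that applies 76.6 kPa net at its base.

By the 2:1 method the load spreads at 1 horizontal : 2 vertical, so at depth z the loaded area has grown by z in each plan dimension:
Δσ = qBL/((B+z)(L+z)) = 76.6×5.3×12/((5.3+16)(12+16)) = 8.1686 kPa

Δσ_z ≈ 8.17 kPa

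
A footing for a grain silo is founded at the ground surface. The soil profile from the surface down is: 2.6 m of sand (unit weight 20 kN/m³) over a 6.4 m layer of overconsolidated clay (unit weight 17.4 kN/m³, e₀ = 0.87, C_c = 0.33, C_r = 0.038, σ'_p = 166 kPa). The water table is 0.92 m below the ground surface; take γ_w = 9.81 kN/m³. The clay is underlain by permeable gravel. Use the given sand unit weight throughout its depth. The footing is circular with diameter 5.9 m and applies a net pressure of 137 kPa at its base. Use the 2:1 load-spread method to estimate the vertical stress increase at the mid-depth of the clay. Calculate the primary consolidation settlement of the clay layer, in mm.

S_c ≈ 25.9 mm

Mid-depth of clay below the ground surface: z = 2.6 + 6.4/2 = 5.8 m.
Total vertical stress at mid-clay: σ_v = 20×2.6 + 17.4×3.2 = 107.68 kPa.
Pore pressure: u = 9.81×(5.8 − 0.92) = 47.873 kPa.
Initial effective stress: σ'_0 = σ_v − u = 107.68 − 47.873 = 59.807 kPa.
Stress increase at mid-clay by the 2:1 spreading method:
Δσ ≈ qD²/(D+z)² = 137×5.9²/(5.9+5.8)² = 34.838 kPa
Final effective stress: σ'_f = 59.807 + 34.838 = 94.645 kPa.
σ'_f = 94.645 ≤ σ'_p = 166 kPa, so the clay remains overconsolidated and only the recompression index applies:
S_c = C_r·H/(1+e₀)·log₁₀(σ'_f/σ'_0) = 0.038×6.4/1.87×log₁₀(94.645/59.807)
    = 0.13006 × 0.19935 = 0.02593 m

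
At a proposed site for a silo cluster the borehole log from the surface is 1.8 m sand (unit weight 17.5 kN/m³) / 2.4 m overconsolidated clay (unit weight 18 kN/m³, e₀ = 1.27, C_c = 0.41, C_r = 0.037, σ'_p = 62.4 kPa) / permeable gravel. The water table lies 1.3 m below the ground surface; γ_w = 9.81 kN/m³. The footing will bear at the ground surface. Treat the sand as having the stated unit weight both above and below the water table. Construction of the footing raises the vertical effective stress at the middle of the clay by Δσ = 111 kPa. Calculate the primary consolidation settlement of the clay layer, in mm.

Mid-depth of clay below the ground surface: z = 1.8 + 2.4/2 = 3 m.
Total vertical stress at mid-clay: σ_v = 17.5×1.8 + 18×1.2 = 53.1 kPa.
Pore pressure: u = 9.81×(3 − 1.3) = 16.677 kPa.
Initial effective stress: σ'_0 = σ_v − u = 53.1 − 16.677 = 36.423 kPa.
Final effective stress: σ'_f = 36.423 + 111 = 147.42 kPa.
σ'_f = 147.42 > σ'_p = 62.4 kPa, so the stress path crosses the preconsolidation pressure — recompression up to σ'_p, then virgin compression beyond:
S_c = H/(1+e₀)·[C_r·log₁₀(σ'_p/σ'_0) + C_c·log₁₀(σ'_f/σ'_p)]
    = 2.4/2.27 × [0.037×log₁₀(62.4/36.423) + 0.41×log₁₀(147.42/62.4)]
    = 1.0573 × [0.0086509 + 0.15308] = 0.171 m

S_c ≈ 171 mm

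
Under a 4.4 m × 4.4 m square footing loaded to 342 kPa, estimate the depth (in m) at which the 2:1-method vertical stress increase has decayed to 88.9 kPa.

2:1 spreading — at depth z the loaded area has grown by z in each plan dimension:
qB²/(B+z)² = Δσ_z ⇒ z = B(√(q/Δσ_z) − 1) = 4.4×(√(342/88.9) − 1) = 4.23 m

z ≈ 4.23 m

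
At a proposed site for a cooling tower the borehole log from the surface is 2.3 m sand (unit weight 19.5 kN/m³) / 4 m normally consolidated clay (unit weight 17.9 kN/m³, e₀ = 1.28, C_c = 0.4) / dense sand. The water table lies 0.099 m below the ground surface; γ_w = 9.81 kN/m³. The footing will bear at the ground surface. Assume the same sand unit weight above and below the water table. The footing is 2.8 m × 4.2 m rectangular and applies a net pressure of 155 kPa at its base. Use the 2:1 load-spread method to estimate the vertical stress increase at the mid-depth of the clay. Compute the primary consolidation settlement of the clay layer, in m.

Mid-depth of clay below the ground surface: z = 2.3 + 4/2 = 4.3 m.
Total vertical stress at mid-clay: σ_v = 19.5×2.3 + 17.9×2 = 80.65 kPa.
Pore pressure: u = 9.81×(4.3 − 0.099) = 41.212 kPa.
Initial effective stress: σ'_0 = σ_v − u = 80.65 − 41.212 = 39.438 kPa.
Stress increase at mid-clay by the 2:1 spreading method:
Δσ = qBL/((B+z)(L+z)) = 155×2.8×4.2/((2.8+4.3)(4.2+4.3)) = 30.204 kPa
Final effective stress: σ'_f = σ'_0 + Δσ = 39.438 + 30.204 = 69.642 kPa.
Normally consolidated clay, so the full stress increment lies on the virgin compression line:
S_c = C_c·H/(1+e₀)·log₁₀(σ'_f/σ'_0) = 0.4×4/(1+1.28)×log₁₀(69.642/39.438)
    = 0.70175 × 0.24696 = 0.1733 m

S_c ≈ 0.173 m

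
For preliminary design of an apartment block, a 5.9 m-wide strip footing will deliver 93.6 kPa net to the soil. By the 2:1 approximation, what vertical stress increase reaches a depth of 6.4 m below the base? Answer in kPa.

By the 2:1 method the load spreads at 1 horizontal : 2 vertical, so at depth z the loaded area has grown by z in each plan dimension:
Δσ = qB/(B+z) = 93.6×5.9/(5.9+6.4) = 44.898 kPa

Δσ_z ≈ 44.9 kPa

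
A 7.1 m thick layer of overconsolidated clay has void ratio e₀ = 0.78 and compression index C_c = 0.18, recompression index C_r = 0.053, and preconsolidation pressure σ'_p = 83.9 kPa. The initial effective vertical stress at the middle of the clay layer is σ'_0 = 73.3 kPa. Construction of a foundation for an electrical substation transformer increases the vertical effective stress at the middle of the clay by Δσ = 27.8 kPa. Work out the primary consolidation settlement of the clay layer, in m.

Final effective stress: σ'_f = 73.3 + 27.8 = 101.1 kPa.
σ'_f = 101.1 > σ'_p = 83.9 kPa, so the stress path crosses the preconsolidation pressure — recompression up to σ'_p, then virgin compression beyond:
S_c = H/(1+e₀)·[C_r·log₁₀(σ'_p/σ'_0) + C_c·log₁₀(σ'_f/σ'_p)]
    = 7.1/1.78 × [0.053×log₁₀(83.9/73.3) + 0.18×log₁₀(101.1/83.9)]
    = 3.9888 × [0.0031089 + 0.014578] = 0.07055 m

S_c ≈ 0.0705 m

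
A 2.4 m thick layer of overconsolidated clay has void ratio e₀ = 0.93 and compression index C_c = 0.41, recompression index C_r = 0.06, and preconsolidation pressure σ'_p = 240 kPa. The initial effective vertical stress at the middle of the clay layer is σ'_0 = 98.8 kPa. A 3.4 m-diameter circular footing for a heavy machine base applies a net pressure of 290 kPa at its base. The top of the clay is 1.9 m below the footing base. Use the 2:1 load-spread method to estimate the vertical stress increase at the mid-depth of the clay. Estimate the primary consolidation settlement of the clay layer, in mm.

Mid-depth of clay below the footing base: z = 1.9 + 2.4/2 = 3.1 m.
Stress increase at mid-clay by the 2:1 spreading method:
Δσ ≈ qD²/(D+z)² = 290×3.4²/(3.4+3.1)² = 79.347 kPa
Final effective stress: σ'_f = 98.8 + 79.347 = 178.15 kPa.
σ'_f = 178.15 ≤ σ'_p = 240 kPa, so the clay remains overconsolidated and only the recompression index applies:
S_c = C_r·H/(1+e₀)·log₁₀(σ'_f/σ'_0) = 0.06×2.4/1.93×log₁₀(178.15/98.8)
    = 0.07461 × 0.25603 = 0.0191 m

S_c ≈ 19.1 mm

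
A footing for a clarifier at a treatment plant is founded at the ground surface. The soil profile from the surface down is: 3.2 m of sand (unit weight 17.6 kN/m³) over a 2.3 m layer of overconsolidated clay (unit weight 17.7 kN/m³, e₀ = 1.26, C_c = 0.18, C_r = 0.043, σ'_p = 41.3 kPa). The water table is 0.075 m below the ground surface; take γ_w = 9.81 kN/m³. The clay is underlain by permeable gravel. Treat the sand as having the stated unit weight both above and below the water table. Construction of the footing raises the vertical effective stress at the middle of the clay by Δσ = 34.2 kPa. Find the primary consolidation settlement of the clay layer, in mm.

S_c ≈ 44 mm

Mid-depth of clay below the ground surface: z = 3.2 + 2.3/2 = 4.35 m.
Total vertical stress at mid-clay: σ_v = 17.6×3.2 + 17.7×1.15 = 76.675 kPa.
Pore pressure: u = 9.81×(4.35 − 0.075) = 41.938 kPa.
Initial effective stress: σ'_0 = σ_v − u = 76.675 − 41.938 = 34.737 kPa.
Final effective stress: σ'_f = 34.737 + 34.2 = 68.937 kPa.
σ'_f = 68.937 > σ'_p = 41.3 kPa, so the stress path crosses the preconsolidation pressure — recompression up to σ'_p, then virgin compression beyond:
S_c = H/(1+e₀)·[C_r·log₁₀(σ'_p/σ'_0) + C_c·log₁₀(σ'_f/σ'_p)]
    = 2.3/2.26 × [0.043×log₁₀(41.3/34.737) + 0.18×log₁₀(68.937/41.3)]
    = 1.0177 × [0.0032318 + 0.04005] = 0.04405 m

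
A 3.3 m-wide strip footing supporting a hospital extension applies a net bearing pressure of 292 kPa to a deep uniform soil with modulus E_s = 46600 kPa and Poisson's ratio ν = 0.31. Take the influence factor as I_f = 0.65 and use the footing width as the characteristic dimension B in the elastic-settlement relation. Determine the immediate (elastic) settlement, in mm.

Immediate (elastic) settlement: S_e = q·B·(1−ν²)/E_s · I_f.
S_e = 292 × 3.3 × (1 − 0.31²) / 46600 × 0.65
    = 292 × 3.3 × 0.9039 / 46600 × 0.65
    = 0.01215 m = 12.15 mm

S_e ≈ 12.1 mm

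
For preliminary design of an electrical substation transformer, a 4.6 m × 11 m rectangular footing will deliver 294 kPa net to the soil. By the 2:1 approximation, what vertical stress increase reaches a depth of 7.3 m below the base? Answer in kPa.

By the 2:1 method the load spreads at 1 horizontal : 2 vertical, so at depth z the loaded area has grown by z in each plan dimension:
Δσ = qBL/((B+z)(L+z)) = 294×4.6×11/((4.6+7.3)(11+7.3)) = 68.312 kPa

Δσ_z ≈ 68.3 kPa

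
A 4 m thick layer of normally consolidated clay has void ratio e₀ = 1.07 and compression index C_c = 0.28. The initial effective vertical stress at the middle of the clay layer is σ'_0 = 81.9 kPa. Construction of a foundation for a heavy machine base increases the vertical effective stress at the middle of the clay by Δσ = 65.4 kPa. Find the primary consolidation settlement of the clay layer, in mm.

Final effective stress: σ'_f = σ'_0 + Δσ = 81.9 + 65.4 = 147.3 kPa.
Normally consolidated clay, so the full stress increment lies on the virgin compression line:
S_c = C_c·H/(1+e₀)·log₁₀(σ'_f/σ'_0) = 0.28×4/(1+1.07)×log₁₀(147.3/81.9)
    = 0.54106 × 0.25492 = 0.1379 m

S_c ≈ 138 mm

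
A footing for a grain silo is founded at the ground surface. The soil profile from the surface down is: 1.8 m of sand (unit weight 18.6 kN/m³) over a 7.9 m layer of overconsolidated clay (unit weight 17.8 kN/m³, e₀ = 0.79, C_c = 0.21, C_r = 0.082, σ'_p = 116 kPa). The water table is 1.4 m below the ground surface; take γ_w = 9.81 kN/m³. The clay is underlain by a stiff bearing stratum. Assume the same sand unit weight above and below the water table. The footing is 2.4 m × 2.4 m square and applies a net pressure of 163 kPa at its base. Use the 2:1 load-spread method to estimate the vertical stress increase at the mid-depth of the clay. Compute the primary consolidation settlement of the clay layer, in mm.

S_c ≈ 32.7 mm

Mid-depth of clay below the ground surface: z = 1.8 + 7.9/2 = 5.75 m.
Total vertical stress at mid-clay: σ_v = 18.6×1.8 + 17.8×3.95 = 103.79 kPa.
Pore pressure: u = 9.81×(5.75 − 1.4) = 42.673 kPa.
Initial effective stress: σ'_0 = σ_v − u = 103.79 − 42.673 = 61.117 kPa.
Stress increase at mid-clay by the 2:1 spreading method:
Δσ = qBL/((B+z)(L+z)) = 163×2.4×2.4/((2.4+5.75)(2.4+5.75)) = 14.135 kPa
Final effective stress: σ'_f = 61.117 + 14.135 = 75.252 kPa.
σ'_f = 75.252 ≤ σ'_p = 116 kPa, so the clay remains overconsolidated and only the recompression index applies:
S_c = C_r·H/(1+e₀)·log₁₀(σ'_f/σ'_0) = 0.082×7.9/1.79×log₁₀(75.252/61.117)
    = 0.3619 × 0.090356 = 0.0327 m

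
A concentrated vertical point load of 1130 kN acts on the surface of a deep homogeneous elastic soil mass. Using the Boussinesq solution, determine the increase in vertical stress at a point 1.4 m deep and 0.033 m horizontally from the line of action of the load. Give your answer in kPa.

Δσ_z ≈ 275 kPa

Boussinesq vertical stress below a point load on an elastic half-space:
Δσ_z = 3P/(2πz²) · [1 + (r/z)²]^(−5/2)
r/z = 0.033/1.4 = 0.023571; [1+(r/z)²]^(−5/2) = 0.99861.
Δσ_z = 3×1130/(2π×1.4²) × 0.99861 = 275.27 × 0.99861 = 274.9 kPa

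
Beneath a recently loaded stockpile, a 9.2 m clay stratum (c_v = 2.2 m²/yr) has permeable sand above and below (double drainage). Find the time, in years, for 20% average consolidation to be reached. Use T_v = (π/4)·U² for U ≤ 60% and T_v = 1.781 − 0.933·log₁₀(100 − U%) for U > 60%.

Drainage path length: H_d = H/2 = 4.6 m (double drainage).
U ≤ 60%: T_v = (π/4)·U² = (π/4)×0.2² = 0.031416.
t = T_v·H_d²/c_v = 0.031416×4.6²/2.2 = 0.3022 years.

t ≈ 0.302 years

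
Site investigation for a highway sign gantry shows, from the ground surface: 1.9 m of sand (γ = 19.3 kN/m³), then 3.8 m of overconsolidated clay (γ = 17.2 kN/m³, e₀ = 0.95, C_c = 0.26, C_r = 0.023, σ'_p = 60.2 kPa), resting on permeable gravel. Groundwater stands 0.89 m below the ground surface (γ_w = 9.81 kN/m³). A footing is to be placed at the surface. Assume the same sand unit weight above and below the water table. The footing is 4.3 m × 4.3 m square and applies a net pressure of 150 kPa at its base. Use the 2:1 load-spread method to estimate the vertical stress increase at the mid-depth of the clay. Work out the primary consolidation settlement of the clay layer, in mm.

Mid-depth of clay below the ground surface: z = 1.9 + 3.8/2 = 3.8 m.
Total vertical stress at mid-clay: σ_v = 19.3×1.9 + 17.2×1.9 = 69.35 kPa.
Pore pressure: u = 9.81×(3.8 − 0.89) = 28.547 kPa.
Initial effective stress: σ'_0 = σ_v − u = 69.35 − 28.547 = 40.803 kPa.
Stress increase at mid-clay by the 2:1 spreading method:
Δσ = qBL/((B+z)(L+z)) = 150×4.3×4.3/((4.3+3.8)(4.3+3.8)) = 42.273 kPa
Final effective stress: σ'_f = 40.803 + 42.273 = 83.076 kPa.
σ'_f = 83.076 > σ'_p = 60.2 kPa, so the stress path crosses the preconsolidation pressure — recompression up to σ'_p, then virgin compression beyond:
S_c = H/(1+e₀)·[C_r·log₁₀(σ'_p/σ'_0) + C_c·log₁₀(σ'_f/σ'_p)]
    = 3.8/1.95 × [0.023×log₁₀(60.2/40.803) + 0.26×log₁₀(83.076/60.2)]
    = 1.9487 × [0.0038848 + 0.036369] = 0.07844 m

S_c ≈ 78.4 mm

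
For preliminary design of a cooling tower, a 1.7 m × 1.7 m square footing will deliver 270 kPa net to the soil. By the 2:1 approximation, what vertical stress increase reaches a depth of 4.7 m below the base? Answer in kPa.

By the 2:1 method the load spreads at 1 horizontal : 2 vertical, so at depth z the loaded area has grown by z in each plan dimension:
Δσ = qBL/((B+z)(L+z)) = 270×1.7×1.7/((1.7+4.7)(1.7+4.7)) = 19.05 kPa

Δσ_z ≈ 19.1 kPa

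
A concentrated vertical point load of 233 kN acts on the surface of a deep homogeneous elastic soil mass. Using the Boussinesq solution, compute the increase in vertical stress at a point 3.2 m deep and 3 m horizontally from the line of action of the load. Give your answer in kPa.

Δσ_z ≈ 2.25 kPa

Boussinesq vertical stress below a point load on an elastic half-space:
Δσ_z = 3P/(2πz²) · [1 + (r/z)²]^(−5/2)
r/z = 3/3.2 = 0.9375; [1+(r/z)²]^(−5/2) = 0.20665.
Δσ_z = 3×233/(2π×3.2²) × 0.20665 = 10.864 × 0.20665 = 2.245 kPa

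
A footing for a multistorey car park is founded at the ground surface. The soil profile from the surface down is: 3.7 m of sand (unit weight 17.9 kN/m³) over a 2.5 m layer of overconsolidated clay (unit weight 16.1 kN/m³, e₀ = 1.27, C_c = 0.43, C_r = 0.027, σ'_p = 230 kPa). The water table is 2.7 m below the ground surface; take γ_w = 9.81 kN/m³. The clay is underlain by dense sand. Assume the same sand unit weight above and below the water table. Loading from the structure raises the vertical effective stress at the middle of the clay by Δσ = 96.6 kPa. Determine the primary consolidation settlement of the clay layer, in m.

Mid-depth of clay below the ground surface: z = 3.7 + 2.5/2 = 4.95 m.
Total vertical stress at mid-clay: σ_v = 17.9×3.7 + 16.1×1.25 = 86.355 kPa.
Pore pressure: u = 9.81×(4.95 − 2.7) = 22.073 kPa.
Initial effective stress: σ'_0 = σ_v − u = 86.355 − 22.073 = 64.282 kPa.
Final effective stress: σ'_f = 64.282 + 96.6 = 160.88 kPa.
σ'_f = 160.88 ≤ σ'_p = 230 kPa, so the clay remains overconsolidated and only the recompression index applies:
S_c = C_r·H/(1+e₀)·log₁₀(σ'_f/σ'_0) = 0.027×2.5/2.27×log₁₀(160.88/64.282)
    = 0.029735 × 0.39841 = 0.01185 m

S_c ≈ 0.0118 m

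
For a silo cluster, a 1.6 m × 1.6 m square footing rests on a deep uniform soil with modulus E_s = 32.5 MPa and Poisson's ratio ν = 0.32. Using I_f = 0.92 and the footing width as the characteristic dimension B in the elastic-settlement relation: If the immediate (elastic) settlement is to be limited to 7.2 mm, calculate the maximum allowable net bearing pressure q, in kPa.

q ≈ 177 kPa

E_s = 32.5 MPa = 32500 kPa.
S_e = q·B·(1−ν²)/E_s · I_f  ⇒  q = S_e·E_s / (B·(1−ν²)·I_f).
q = 0.0072 × 32500 / (1.6 × 0.8976 × 0.92) = 177.1 kPa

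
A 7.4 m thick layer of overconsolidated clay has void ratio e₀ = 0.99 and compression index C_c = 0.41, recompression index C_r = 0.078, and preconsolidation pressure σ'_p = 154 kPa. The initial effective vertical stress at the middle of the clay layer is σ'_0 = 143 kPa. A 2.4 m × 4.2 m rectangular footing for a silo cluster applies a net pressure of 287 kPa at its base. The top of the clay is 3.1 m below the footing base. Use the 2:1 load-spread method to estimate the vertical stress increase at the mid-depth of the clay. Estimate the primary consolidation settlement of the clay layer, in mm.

Mid-depth of clay below the footing base: z = 3.1 + 7.4/2 = 6.8 m.
Stress increase at mid-clay by the 2:1 spreading method:
Δσ = qBL/((B+z)(L+z)) = 287×2.4×4.2/((2.4+6.8)(4.2+6.8)) = 28.587 kPa
Final effective stress: σ'_f = 143 + 28.587 = 171.59 kPa.
σ'_f = 171.59 > σ'_p = 154 kPa, so the stress path crosses the preconsolidation pressure — recompression up to σ'_p, then virgin compression beyond:
S_c = H/(1+e₀)·[C_r·log₁₀(σ'_p/σ'_0) + C_c·log₁₀(σ'_f/σ'_p)]
    = 7.4/1.99 × [0.078×log₁₀(154/143) + 0.41×log₁₀(171.59/154)]
    = 3.7186 × [0.0025104 + 0.019258] = 0.08095 m

S_c ≈ 80.9 mm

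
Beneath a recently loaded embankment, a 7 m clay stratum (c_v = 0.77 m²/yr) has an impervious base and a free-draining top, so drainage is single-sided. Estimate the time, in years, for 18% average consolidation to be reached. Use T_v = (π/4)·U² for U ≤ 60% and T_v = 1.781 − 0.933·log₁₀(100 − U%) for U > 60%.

t ≈ 1.62 years

Drainage path length: H_d = H = 7 m (single drainage).
U ≤ 60%: T_v = (π/4)·U² = (π/4)×0.18² = 0.025447.
t = T_v·H_d²/c_v = 0.025447×7²/0.77 = 1.619 years.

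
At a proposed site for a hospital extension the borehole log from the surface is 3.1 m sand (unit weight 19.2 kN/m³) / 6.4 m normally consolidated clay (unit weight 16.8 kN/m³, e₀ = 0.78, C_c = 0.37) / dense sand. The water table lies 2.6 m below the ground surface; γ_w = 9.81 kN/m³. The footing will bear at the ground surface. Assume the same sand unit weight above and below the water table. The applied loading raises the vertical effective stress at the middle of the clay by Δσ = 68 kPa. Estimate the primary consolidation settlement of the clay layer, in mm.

S_c ≈ 366 mm

Mid-depth of clay below the ground surface: z = 3.1 + 6.4/2 = 6.3 m.
Total vertical stress at mid-clay: σ_v = 19.2×3.1 + 16.8×3.2 = 113.28 kPa.
Pore pressure: u = 9.81×(6.3 − 2.6) = 36.297 kPa.
Initial effective stress: σ'_0 = σ_v − u = 113.28 − 36.297 = 76.983 kPa.
Final effective stress: σ'_f = σ'_0 + Δσ = 76.983 + 68 = 144.98 kPa.
Normally consolidated clay, so the full stress increment lies on the virgin compression line:
S_c = C_c·H/(1+e₀)·log₁₀(σ'_f/σ'_0) = 0.37×6.4/(1+0.78)×log₁₀(144.98/76.983)
    = 1.3303 × 0.27491 = 0.3657 m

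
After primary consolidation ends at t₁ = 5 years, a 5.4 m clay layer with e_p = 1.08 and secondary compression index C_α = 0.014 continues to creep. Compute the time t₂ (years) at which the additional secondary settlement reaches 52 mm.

t₂ ≈ 135 years

S_s = C_α·H/(1+e_p)·log₁₀(t₂/t₁) ⇒ log₁₀(t₂/t₁) = S_s·(1+e_p)/(C_α·H).
log₁₀(t₂/t₁) = 0.052 × (1+1.08) / (0.014×5.4) = 1.431
t₂ = t₁ × 10^1.431 = 5 × 26.96 = 134.8 years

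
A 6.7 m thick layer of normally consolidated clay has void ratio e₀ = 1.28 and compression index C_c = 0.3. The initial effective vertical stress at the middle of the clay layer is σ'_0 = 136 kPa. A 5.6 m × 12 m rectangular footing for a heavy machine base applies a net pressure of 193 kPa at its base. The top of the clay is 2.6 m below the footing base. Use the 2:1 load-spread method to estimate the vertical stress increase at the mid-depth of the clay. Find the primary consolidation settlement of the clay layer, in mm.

S_c ≈ 145 mm

Mid-depth of clay below the footing base: z = 2.6 + 6.7/2 = 5.95 m.
Stress increase at mid-clay by the 2:1 spreading method:
Δσ = qBL/((B+z)(L+z)) = 193×5.6×12/((5.6+5.95)(12+5.95)) = 62.558 kPa
Final effective stress: σ'_f = σ'_0 + Δσ = 136 + 62.558 = 198.56 kPa.
Normally consolidated clay, so the full stress increment lies on the virgin compression line:
S_c = C_c·H/(1+e₀)·log₁₀(σ'_f/σ'_0) = 0.3×6.7/(1+1.28)×log₁₀(198.56/136)
    = 0.88158 × 0.16435 = 0.1449 m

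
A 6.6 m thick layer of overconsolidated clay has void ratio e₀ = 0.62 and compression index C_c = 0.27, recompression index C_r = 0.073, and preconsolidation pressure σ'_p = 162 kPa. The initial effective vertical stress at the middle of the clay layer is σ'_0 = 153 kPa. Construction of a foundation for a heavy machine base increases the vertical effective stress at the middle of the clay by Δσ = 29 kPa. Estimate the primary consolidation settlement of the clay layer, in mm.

S_c ≈ 63 mm

Final effective stress: σ'_f = 153 + 29 = 182 kPa.
σ'_f = 182 > σ'_p = 162 kPa, so the stress path crosses the preconsolidation pressure — recompression up to σ'_p, then virgin compression beyond:
S_c = H/(1+e₀)·[C_r·log₁₀(σ'_p/σ'_0) + C_c·log₁₀(σ'_f/σ'_p)]
    = 6.6/1.62 × [0.073×log₁₀(162/153) + 0.27×log₁₀(182/162)]
    = 4.0741 × [0.0018121 + 0.01365] = 0.06299 m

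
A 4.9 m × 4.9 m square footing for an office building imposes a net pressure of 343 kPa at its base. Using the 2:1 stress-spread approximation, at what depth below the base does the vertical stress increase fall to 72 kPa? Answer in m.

2:1 spreading — at depth z the loaded area has grown by z in each plan dimension:
qB²/(B+z)² = Δσ_z ⇒ z = B(√(q/Δσ_z) − 1) = 4.9×(√(343/72) − 1) = 5.795 m

z ≈ 5.79 m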